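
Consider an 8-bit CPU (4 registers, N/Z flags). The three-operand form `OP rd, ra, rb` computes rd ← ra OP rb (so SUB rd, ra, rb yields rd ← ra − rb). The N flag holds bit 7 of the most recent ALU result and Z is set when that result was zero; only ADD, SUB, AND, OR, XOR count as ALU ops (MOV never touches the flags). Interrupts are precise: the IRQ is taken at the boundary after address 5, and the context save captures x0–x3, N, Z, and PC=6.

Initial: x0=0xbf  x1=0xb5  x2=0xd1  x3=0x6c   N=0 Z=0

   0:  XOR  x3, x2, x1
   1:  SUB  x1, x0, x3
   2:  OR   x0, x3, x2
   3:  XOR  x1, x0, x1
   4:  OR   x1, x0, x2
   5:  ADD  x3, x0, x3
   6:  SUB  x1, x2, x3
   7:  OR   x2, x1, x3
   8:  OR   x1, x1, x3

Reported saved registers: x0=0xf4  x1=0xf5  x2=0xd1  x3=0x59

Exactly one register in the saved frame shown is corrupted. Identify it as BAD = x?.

after  0: x0=0xbf x1=0xb5 x2=0xd1 x3=0x64  N=0 Z=0
after  1: x0=0xbf x1=0x5b x2=0xd1 x3=0x64  N=0 Z=0
after  2: x0=0xf5 x1=0x5b x2=0xd1 x3=0x64  N=1 Z=0
after  3: x0=0xf5 x1=0xae x2=0xd1 x3=0x64  N=1 Z=0
after  4: x0=0xf5 x1=0xf5 x2=0xd1 x3=0x64  N=1 Z=0
after  5: x0=0xf5 x1=0xf5 x2=0xd1 x3=0x59  N=0 Z=0
-- IRQ taken; context saved, return-PC = 6 --
mismatch: x0: reported 0xf4 vs actual 0xf5

BAD = x0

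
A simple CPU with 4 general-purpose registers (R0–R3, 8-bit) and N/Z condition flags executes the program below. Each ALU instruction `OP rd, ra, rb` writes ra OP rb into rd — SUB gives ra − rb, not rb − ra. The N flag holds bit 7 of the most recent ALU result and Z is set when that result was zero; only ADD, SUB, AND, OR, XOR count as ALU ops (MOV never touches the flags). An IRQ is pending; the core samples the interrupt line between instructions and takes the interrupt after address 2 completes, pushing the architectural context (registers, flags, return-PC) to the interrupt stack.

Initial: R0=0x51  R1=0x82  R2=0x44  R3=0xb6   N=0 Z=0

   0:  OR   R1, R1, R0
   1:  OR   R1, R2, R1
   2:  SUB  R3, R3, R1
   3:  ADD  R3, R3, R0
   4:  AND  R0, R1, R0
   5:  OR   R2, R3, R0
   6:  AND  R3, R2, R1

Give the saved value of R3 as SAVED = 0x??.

after  0: R0=0x51 R1=0xd3 R2=0x44 R3=0xb6  N=1 Z=0
after  1: R0=0x51 R1=0xd7 R2=0x44 R3=0xb6  N=1 Z=0
after  2: R0=0x51 R1=0xd7 R2=0x44 R3=0xdf  N=1 Z=0
-- IRQ taken; context saved, return-PC = 3 --

SAVED = 0xdf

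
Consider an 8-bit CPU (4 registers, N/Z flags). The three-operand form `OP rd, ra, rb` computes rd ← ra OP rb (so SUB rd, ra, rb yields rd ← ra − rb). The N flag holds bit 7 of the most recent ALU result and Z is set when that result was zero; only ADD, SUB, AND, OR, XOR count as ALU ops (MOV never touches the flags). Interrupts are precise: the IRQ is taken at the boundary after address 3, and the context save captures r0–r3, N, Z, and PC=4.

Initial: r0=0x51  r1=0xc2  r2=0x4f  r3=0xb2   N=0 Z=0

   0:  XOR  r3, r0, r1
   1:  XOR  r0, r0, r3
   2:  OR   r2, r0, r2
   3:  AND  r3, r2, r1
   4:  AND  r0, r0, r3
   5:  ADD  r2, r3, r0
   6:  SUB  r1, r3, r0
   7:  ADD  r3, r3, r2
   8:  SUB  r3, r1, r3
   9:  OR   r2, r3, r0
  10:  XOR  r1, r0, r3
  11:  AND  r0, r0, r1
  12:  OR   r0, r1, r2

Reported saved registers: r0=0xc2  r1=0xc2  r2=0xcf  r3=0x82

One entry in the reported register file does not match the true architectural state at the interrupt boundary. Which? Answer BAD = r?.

BAD = r3

after  0: r0=0x51 r1=0xc2 r2=0x4f r3=0x93  N=1 Z=0
after  1: r0=0xc2 r1=0xc2 r2=0x4f r3=0x93  N=1 Z=0
after  2: r0=0xc2 r1=0xc2 r2=0xcf r3=0x93  N=1 Z=0
after  3: r0=0xc2 r1=0xc2 r2=0xcf r3=0xc2  N=1 Z=0
-- IRQ taken; context saved, return-PC = 4 --
mismatch: r3: reported 0x82 vs actual 0xc2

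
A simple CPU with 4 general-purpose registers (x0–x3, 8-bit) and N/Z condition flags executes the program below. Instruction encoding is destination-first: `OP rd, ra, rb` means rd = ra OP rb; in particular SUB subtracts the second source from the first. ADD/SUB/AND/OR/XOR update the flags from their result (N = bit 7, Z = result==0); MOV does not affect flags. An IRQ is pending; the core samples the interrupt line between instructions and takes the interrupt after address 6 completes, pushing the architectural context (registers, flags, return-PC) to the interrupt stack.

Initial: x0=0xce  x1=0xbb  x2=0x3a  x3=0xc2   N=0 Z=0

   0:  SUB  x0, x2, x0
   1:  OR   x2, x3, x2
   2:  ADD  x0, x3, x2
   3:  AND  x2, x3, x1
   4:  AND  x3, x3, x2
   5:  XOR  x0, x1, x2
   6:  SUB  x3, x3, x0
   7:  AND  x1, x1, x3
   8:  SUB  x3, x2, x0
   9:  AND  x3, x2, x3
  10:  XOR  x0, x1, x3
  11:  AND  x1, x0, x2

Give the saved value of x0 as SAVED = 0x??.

after  0: x0=0x6c x1=0xbb x2=0x3a x3=0xc2  N=0 Z=0
after  1: x0=0x6c x1=0xbb x2=0xfa x3=0xc2  N=1 Z=0
after  2: x0=0xbc x1=0xbb x2=0xfa x3=0xc2  N=1 Z=0
after  3: x0=0xbc x1=0xbb x2=0x82 x3=0xc2  N=1 Z=0
after  4: x0=0xbc x1=0xbb x2=0x82 x3=0x82  N=1 Z=0
after  5: x0=0x39 x1=0xbb x2=0x82 x3=0x82  N=0 Z=0
after  6: x0=0x39 x1=0xbb x2=0x82 x3=0x49  N=0 Z=0
-- IRQ taken; context saved, return-PC = 7 --

SAVED = 0x39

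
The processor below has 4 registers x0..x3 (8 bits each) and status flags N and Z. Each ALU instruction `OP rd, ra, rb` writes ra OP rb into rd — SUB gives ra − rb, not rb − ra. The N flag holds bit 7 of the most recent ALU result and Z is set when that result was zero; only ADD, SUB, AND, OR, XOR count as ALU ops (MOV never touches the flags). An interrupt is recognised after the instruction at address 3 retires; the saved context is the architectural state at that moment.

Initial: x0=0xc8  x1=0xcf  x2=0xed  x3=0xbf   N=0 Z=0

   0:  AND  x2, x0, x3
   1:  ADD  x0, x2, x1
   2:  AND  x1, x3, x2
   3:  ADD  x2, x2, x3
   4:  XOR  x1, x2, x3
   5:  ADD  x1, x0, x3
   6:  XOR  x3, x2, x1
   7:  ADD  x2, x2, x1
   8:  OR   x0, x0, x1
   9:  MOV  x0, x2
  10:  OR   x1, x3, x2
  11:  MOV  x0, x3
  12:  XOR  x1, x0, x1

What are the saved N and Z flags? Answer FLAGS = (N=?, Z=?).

after  0: x0=0xc8 x1=0xcf x2=0x88 x3=0xbf  N=1 Z=0
after  1: x0=0x57 x1=0xcf x2=0x88 x3=0xbf  N=0 Z=0
after  2: x0=0x57 x1=0x88 x2=0x88 x3=0xbf  N=1 Z=0
after  3: x0=0x57 x1=0x88 x2=0x47 x3=0xbf  N=0 Z=0
-- IRQ taken; context saved, return-PC = 4 --

FLAGS = (N=0, Z=0)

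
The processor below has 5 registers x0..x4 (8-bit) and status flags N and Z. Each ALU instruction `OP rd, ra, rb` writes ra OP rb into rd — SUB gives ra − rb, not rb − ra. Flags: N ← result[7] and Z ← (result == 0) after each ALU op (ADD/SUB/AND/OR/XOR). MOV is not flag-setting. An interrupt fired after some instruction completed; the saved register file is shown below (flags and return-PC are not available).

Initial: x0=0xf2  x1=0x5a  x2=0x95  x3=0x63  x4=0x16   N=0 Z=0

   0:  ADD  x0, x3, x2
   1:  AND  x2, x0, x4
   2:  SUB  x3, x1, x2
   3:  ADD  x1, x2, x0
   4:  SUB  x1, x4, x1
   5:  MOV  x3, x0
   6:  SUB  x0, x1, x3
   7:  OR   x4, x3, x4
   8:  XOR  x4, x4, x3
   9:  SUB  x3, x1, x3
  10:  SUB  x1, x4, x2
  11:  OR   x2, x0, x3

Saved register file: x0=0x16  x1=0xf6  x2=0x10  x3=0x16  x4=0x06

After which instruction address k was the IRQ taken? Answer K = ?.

K = 10

after  0: x0=0xf8 x1=0x5a x2=0x95 x3=0x63 x4=0x16  N=1 Z=0
after  1: x0=0xf8 x1=0x5a x2=0x10 x3=0x63 x4=0x16  N=0 Z=0
after  2: x0=0xf8 x1=0x5a x2=0x10 x3=0x4a x4=0x16  N=0 Z=0
after  3: x0=0xf8 x1=0x08 x2=0x10 x3=0x4a x4=0x16  N=0 Z=0
after  4: x0=0xf8 x1=0x0e x2=0x10 x3=0x4a x4=0x16  N=0 Z=0
after  5: x0=0xf8 x1=0x0e x2=0x10 x3=0xf8 x4=0x16  N=0 Z=0
after  6: x0=0x16 x1=0x0e x2=0x10 x3=0xf8 x4=0x16  N=0 Z=0
after  7: x0=0x16 x1=0x0e x2=0x10 x3=0xf8 x4=0xfe  N=1 Z=0
after  8: x0=0x16 x1=0x0e x2=0x10 x3=0xf8 x4=0x06  N=0 Z=0
after  9: x0=0x16 x1=0x0e x2=0x10 x3=0x16 x4=0x06  N=0 Z=0
after 10: x0=0x16 x1=0xf6 x2=0x10 x3=0x16 x4=0x06  N=1 Z=0
-- IRQ taken; context saved, return-PC = 11 --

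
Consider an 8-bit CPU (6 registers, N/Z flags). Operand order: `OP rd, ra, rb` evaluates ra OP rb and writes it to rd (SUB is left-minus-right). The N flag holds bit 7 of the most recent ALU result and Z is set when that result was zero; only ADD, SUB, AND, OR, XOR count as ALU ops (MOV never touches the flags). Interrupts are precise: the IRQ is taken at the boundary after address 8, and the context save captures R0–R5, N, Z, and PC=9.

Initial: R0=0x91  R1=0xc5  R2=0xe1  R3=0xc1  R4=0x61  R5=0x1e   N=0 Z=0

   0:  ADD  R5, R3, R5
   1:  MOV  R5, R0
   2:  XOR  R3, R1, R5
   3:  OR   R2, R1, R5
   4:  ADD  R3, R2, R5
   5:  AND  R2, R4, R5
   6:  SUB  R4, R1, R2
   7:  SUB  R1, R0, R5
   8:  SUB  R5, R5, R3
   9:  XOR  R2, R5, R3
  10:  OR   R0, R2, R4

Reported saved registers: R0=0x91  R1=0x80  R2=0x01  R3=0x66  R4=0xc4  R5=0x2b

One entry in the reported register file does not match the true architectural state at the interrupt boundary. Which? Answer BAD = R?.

BAD = R1

after  0: R0=0x91 R1=0xc5 R2=0xe1 R3=0xc1 R4=0x61 R5=0xdf  N=1 Z=0
after  1: R0=0x91 R1=0xc5 R2=0xe1 R3=0xc1 R4=0x61 R5=0x91  N=1 Z=0
after  2: R0=0x91 R1=0xc5 R2=0xe1 R3=0x54 R4=0x61 R5=0x91  N=0 Z=0
after  3: R0=0x91 R1=0xc5 R2=0xd5 R3=0x54 R4=0x61 R5=0x91  N=1 Z=0
after  4: R0=0x91 R1=0xc5 R2=0xd5 R3=0x66 R4=0x61 R5=0x91  N=0 Z=0
after  5: R0=0x91 R1=0xc5 R2=0x01 R3=0x66 R4=0x61 R5=0x91  N=0 Z=0
after  6: R0=0x91 R1=0xc5 R2=0x01 R3=0x66 R4=0xc4 R5=0x91  N=1 Z=0
after  7: R0=0x91 R1=0x00 R2=0x01 R3=0x66 R4=0xc4 R5=0x91  N=0 Z=1
after  8: R0=0x91 R1=0x00 R2=0x01 R3=0x66 R4=0xc4 R5=0x2b  N=0 Z=0
-- IRQ taken; context saved, return-PC = 9 --
mismatch: R1: reported 0x80 vs actual 0x00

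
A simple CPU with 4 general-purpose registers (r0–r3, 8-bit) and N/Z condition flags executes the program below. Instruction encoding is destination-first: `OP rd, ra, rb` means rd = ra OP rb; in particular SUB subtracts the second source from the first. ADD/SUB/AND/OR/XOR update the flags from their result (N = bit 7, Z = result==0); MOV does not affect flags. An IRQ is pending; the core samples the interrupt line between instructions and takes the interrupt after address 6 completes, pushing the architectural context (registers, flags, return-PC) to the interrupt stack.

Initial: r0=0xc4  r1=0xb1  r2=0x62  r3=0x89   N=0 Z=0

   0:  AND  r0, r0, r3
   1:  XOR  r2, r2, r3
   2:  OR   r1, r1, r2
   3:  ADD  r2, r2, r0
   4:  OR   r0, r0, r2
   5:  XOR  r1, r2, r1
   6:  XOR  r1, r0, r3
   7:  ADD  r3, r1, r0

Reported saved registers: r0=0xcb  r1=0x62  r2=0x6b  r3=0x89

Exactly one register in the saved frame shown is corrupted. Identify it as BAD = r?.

after  0: r0=0x80 r1=0xb1 r2=0x62 r3=0x89  N=1 Z=0
after  1: r0=0x80 r1=0xb1 r2=0xeb r3=0x89  N=1 Z=0
after  2: r0=0x80 r1=0xfb r2=0xeb r3=0x89  N=1 Z=0
after  3: r0=0x80 r1=0xfb r2=0x6b r3=0x89  N=0 Z=0
after  4: r0=0xeb r1=0xfb r2=0x6b r3=0x89  N=1 Z=0
after  5: r0=0xeb r1=0x90 r2=0x6b r3=0x89  N=1 Z=0
after  6: r0=0xeb r1=0x62 r2=0x6b r3=0x89  N=0 Z=0
-- IRQ taken; context saved, return-PC = 7 --
mismatch: r0: reported 0xcb vs actual 0xeb

BAD = r0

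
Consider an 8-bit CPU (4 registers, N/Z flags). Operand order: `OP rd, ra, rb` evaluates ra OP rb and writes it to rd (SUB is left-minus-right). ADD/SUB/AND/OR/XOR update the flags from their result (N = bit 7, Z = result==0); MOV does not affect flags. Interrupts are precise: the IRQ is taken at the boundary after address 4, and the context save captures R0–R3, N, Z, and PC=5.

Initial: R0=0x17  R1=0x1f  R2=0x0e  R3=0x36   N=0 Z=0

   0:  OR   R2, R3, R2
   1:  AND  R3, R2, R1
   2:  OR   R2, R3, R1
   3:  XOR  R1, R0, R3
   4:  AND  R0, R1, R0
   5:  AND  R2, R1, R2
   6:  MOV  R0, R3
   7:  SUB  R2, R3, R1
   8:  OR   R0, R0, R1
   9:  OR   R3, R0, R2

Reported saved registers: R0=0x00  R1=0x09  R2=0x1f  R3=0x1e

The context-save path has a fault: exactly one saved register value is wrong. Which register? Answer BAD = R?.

after  0: R0=0x17 R1=0x1f R2=0x3e R3=0x36  N=0 Z=0
after  1: R0=0x17 R1=0x1f R2=0x3e R3=0x1e  N=0 Z=0
after  2: R0=0x17 R1=0x1f R2=0x1f R3=0x1e  N=0 Z=0
after  3: R0=0x17 R1=0x09 R2=0x1f R3=0x1e  N=0 Z=0
after  4: R0=0x01 R1=0x09 R2=0x1f R3=0x1e  N=0 Z=0
-- IRQ taken; context saved, return-PC = 5 --
mismatch: R0: reported 0x00 vs actual 0x01

BAD = R0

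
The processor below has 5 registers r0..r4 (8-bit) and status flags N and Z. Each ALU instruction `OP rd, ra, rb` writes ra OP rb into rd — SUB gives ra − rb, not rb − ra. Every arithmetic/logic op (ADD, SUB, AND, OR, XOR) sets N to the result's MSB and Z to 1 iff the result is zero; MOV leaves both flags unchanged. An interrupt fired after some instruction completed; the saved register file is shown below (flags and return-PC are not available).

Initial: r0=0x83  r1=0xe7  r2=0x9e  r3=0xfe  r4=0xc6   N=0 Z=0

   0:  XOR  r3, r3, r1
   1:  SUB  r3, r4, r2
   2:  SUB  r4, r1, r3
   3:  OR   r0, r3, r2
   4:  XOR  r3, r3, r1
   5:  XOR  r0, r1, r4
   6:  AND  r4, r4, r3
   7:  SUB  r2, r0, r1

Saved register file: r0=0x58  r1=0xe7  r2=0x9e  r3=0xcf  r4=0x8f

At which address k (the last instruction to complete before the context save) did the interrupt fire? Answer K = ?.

K = 6

after  0: r0=0x83 r1=0xe7 r2=0x9e r3=0x19 r4=0xc6  N=0 Z=0
after  1: r0=0x83 r1=0xe7 r2=0x9e r3=0x28 r4=0xc6  N=0 Z=0
after  2: r0=0x83 r1=0xe7 r2=0x9e r3=0x28 r4=0xbf  N=1 Z=0
after  3: r0=0xbe r1=0xe7 r2=0x9e r3=0x28 r4=0xbf  N=1 Z=0
after  4: r0=0xbe r1=0xe7 r2=0x9e r3=0xcf r4=0xbf  N=1 Z=0
after  5: r0=0x58 r1=0xe7 r2=0x9e r3=0xcf r4=0xbf  N=0 Z=0
after  6: r0=0x58 r1=0xe7 r2=0x9e r3=0xcf r4=0x8f  N=1 Z=0
-- IRQ taken; context saved, return-PC = 7 --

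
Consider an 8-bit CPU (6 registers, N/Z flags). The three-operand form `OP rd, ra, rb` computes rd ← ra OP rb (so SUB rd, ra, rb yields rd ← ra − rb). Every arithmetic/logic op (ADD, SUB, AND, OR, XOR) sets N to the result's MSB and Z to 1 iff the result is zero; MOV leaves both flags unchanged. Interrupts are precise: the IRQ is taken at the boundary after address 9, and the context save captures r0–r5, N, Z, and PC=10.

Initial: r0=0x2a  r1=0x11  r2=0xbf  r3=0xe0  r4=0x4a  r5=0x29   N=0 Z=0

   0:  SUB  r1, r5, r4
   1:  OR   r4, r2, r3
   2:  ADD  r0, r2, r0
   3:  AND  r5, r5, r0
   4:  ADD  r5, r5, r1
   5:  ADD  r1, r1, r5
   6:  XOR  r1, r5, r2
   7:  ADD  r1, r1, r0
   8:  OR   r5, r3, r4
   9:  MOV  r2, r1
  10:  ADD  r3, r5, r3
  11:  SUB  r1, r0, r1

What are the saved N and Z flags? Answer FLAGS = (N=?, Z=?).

after  0: r0=0x2a r1=0xdf r2=0xbf r3=0xe0 r4=0x4a r5=0x29  N=1 Z=0
after  1: r0=0x2a r1=0xdf r2=0xbf r3=0xe0 r4=0xff r5=0x29  N=1 Z=0
after  2: r0=0xe9 r1=0xdf r2=0xbf r3=0xe0 r4=0xff r5=0x29  N=1 Z=0
after  3: r0=0xe9 r1=0xdf r2=0xbf r3=0xe0 r4=0xff r5=0x29  N=0 Z=0
after  4: r0=0xe9 r1=0xdf r2=0xbf r3=0xe0 r4=0xff r5=0x08  N=0 Z=0
after  5: r0=0xe9 r1=0xe7 r2=0xbf r3=0xe0 r4=0xff r5=0x08  N=1 Z=0
after  6: r0=0xe9 r1=0xb7 r2=0xbf r3=0xe0 r4=0xff r5=0x08  N=1 Z=0
after  7: r0=0xe9 r1=0xa0 r2=0xbf r3=0xe0 r4=0xff r5=0x08  N=1 Z=0
after  8: r0=0xe9 r1=0xa0 r2=0xbf r3=0xe0 r4=0xff r5=0xff  N=1 Z=0
after  9: r0=0xe9 r1=0xa0 r2=0xa0 r3=0xe0 r4=0xff r5=0xff  N=1 Z=0
-- IRQ taken; context saved, return-PC = 10 --

FLAGS = (N=1, Z=0)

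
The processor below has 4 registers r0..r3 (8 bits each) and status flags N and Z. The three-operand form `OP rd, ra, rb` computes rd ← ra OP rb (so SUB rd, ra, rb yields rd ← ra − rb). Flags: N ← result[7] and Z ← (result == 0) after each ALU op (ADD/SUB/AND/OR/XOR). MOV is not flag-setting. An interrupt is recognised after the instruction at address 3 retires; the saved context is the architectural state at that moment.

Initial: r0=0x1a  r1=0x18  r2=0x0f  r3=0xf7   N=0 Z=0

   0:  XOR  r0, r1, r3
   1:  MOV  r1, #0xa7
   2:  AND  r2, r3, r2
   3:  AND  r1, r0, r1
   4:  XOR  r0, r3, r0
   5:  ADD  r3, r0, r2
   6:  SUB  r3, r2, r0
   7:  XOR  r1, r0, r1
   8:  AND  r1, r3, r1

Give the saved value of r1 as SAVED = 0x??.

after  0: r0=0xef r1=0x18 r2=0x0f r3=0xf7  N=1 Z=0
after  1: r0=0xef r1=0xa7 r2=0x0f r3=0xf7  N=1 Z=0
after  2: r0=0xef r1=0xa7 r2=0x07 r3=0xf7  N=0 Z=0
after  3: r0=0xef r1=0xa7 r2=0x07 r3=0xf7  N=1 Z=0
-- IRQ taken; context saved, return-PC = 4 --

SAVED = 0xa7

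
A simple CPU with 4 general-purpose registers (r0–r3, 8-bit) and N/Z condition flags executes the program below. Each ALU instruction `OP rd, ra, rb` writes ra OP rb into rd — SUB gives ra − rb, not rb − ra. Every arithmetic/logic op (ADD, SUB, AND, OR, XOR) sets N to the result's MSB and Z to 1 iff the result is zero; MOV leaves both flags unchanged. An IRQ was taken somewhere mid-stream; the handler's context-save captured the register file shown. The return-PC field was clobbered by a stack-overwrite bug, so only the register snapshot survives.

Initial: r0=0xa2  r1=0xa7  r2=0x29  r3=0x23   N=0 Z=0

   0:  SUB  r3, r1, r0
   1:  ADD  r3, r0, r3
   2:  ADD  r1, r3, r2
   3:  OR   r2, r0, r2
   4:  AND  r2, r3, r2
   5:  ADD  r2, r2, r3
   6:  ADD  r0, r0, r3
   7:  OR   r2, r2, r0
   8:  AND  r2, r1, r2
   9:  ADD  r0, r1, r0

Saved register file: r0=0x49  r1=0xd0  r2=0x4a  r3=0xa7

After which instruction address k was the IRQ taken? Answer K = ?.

after  0: r0=0xa2 r1=0xa7 r2=0x29 r3=0x05  N=0 Z=0
after  1: r0=0xa2 r1=0xa7 r2=0x29 r3=0xa7  N=1 Z=0
after  2: r0=0xa2 r1=0xd0 r2=0x29 r3=0xa7  N=1 Z=0
after  3: r0=0xa2 r1=0xd0 r2=0xab r3=0xa7  N=1 Z=0
after  4: r0=0xa2 r1=0xd0 r2=0xa3 r3=0xa7  N=1 Z=0
after  5: r0=0xa2 r1=0xd0 r2=0x4a r3=0xa7  N=0 Z=0
after  6: r0=0x49 r1=0xd0 r2=0x4a r3=0xa7  N=0 Z=0
-- IRQ taken; context saved, return-PC = 7 --

K = 6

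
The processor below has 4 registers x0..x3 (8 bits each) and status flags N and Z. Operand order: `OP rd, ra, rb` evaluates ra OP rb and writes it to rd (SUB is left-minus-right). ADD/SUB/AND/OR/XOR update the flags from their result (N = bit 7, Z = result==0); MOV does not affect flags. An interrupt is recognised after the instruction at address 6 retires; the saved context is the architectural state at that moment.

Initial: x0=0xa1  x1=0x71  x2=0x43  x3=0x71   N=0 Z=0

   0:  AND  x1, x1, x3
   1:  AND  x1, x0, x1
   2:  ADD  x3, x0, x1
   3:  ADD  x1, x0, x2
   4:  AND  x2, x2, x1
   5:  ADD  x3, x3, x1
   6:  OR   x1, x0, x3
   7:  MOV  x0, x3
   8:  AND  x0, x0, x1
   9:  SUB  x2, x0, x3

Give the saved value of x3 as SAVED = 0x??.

SAVED = 0xa6

after  0: x0=0xa1 x1=0x71 x2=0x43 x3=0x71  N=0 Z=0
after  1: x0=0xa1 x1=0x21 x2=0x43 x3=0x71  N=0 Z=0
after  2: x0=0xa1 x1=0x21 x2=0x43 x3=0xc2  N=1 Z=0
after  3: x0=0xa1 x1=0xe4 x2=0x43 x3=0xc2  N=1 Z=0
after  4: x0=0xa1 x1=0xe4 x2=0x40 x3=0xc2  N=0 Z=0
after  5: x0=0xa1 x1=0xe4 x2=0x40 x3=0xa6  N=1 Z=0
after  6: x0=0xa1 x1=0xa7 x2=0x40 x3=0xa6  N=1 Z=0
-- IRQ taken; context saved, return-PC = 7 --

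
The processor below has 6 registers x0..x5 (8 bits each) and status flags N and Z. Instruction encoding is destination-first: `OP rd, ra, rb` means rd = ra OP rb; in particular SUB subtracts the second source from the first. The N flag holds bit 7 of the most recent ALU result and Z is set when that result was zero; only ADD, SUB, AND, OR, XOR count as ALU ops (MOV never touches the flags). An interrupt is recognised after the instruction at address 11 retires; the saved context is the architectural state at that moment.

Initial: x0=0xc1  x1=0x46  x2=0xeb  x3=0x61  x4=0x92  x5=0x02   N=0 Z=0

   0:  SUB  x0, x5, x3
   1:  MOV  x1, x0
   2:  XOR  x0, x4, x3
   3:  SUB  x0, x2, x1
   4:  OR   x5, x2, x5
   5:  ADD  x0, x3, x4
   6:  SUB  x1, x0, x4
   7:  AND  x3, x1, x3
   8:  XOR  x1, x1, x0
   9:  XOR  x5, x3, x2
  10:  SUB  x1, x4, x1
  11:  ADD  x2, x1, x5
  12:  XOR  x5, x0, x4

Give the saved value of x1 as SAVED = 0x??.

after  0: x0=0xa1 x1=0x46 x2=0xeb x3=0x61 x4=0x92 x5=0x02  N=1 Z=0
after  1: x0=0xa1 x1=0xa1 x2=0xeb x3=0x61 x4=0x92 x5=0x02  N=1 Z=0
after  2: x0=0xf3 x1=0xa1 x2=0xeb x3=0x61 x4=0x92 x5=0x02  N=1 Z=0
after  3: x0=0x4a x1=0xa1 x2=0xeb x3=0x61 x4=0x92 x5=0x02  N=0 Z=0
after  4: x0=0x4a x1=0xa1 x2=0xeb x3=0x61 x4=0x92 x5=0xeb  N=1 Z=0
after  5: x0=0xf3 x1=0xa1 x2=0xeb x3=0x61 x4=0x92 x5=0xeb  N=1 Z=0
after  6: x0=0xf3 x1=0x61 x2=0xeb x3=0x61 x4=0x92 x5=0xeb  N=0 Z=0
after  7: x0=0xf3 x1=0x61 x2=0xeb x3=0x61 x4=0x92 x5=0xeb  N=0 Z=0
after  8: x0=0xf3 x1=0x92 x2=0xeb x3=0x61 x4=0x92 x5=0xeb  N=1 Z=0
after  9: x0=0xf3 x1=0x92 x2=0xeb x3=0x61 x4=0x92 x5=0x8a  N=1 Z=0
after 10: x0=0xf3 x1=0x00 x2=0xeb x3=0x61 x4=0x92 x5=0x8a  N=0 Z=1
after 11: x0=0xf3 x1=0x00 x2=0x8a x3=0x61 x4=0x92 x5=0x8a  N=1 Z=0
-- IRQ taken; context saved, return-PC = 12 --

SAVED = 0x00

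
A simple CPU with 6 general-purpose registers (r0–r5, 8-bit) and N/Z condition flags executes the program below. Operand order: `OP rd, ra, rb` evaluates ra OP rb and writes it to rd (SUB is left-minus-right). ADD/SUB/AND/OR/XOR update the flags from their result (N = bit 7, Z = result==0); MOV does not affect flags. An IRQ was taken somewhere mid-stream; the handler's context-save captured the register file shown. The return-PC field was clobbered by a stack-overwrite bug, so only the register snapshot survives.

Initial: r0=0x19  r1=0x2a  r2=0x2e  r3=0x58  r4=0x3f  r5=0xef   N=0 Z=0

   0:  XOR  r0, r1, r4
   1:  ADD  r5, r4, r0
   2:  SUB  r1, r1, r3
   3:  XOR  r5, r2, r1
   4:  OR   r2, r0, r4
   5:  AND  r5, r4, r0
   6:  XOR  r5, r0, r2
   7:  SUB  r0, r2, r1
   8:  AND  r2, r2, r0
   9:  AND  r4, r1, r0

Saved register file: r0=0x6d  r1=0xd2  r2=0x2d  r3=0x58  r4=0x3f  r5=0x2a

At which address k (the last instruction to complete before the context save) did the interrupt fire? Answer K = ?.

K = 8

after  0: r0=0x15 r1=0x2a r2=0x2e r3=0x58 r4=0x3f r5=0xef  N=0 Z=0
after  1: r0=0x15 r1=0x2a r2=0x2e r3=0x58 r4=0x3f r5=0x54  N=0 Z=0
after  2: r0=0x15 r1=0xd2 r2=0x2e r3=0x58 r4=0x3f r5=0x54  N=1 Z=0
after  3: r0=0x15 r1=0xd2 r2=0x2e r3=0x58 r4=0x3f r5=0xfc  N=1 Z=0
after  4: r0=0x15 r1=0xd2 r2=0x3f r3=0x58 r4=0x3f r5=0xfc  N=0 Z=0
after  5: r0=0x15 r1=0xd2 r2=0x3f r3=0x58 r4=0x3f r5=0x15  N=0 Z=0
after  6: r0=0x15 r1=0xd2 r2=0x3f r3=0x58 r4=0x3f r5=0x2a  N=0 Z=0
after  7: r0=0x6d r1=0xd2 r2=0x3f r3=0x58 r4=0x3f r5=0x2a  N=0 Z=0
after  8: r0=0x6d r1=0xd2 r2=0x2d r3=0x58 r4=0x3f r5=0x2a  N=0 Z=0
-- IRQ taken; context saved, return-PC = 9 --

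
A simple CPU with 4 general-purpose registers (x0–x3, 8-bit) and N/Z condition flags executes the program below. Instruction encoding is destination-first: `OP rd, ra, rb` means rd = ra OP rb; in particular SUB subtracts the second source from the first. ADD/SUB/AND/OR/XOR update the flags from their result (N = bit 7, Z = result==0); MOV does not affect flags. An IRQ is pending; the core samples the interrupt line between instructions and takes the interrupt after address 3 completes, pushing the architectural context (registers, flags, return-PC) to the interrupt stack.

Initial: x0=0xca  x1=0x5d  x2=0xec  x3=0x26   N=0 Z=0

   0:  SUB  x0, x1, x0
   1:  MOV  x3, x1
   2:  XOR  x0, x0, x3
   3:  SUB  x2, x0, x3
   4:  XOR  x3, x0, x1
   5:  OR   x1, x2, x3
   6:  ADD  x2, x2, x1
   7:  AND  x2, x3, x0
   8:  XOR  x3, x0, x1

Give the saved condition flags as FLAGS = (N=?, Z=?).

after  0: x0=0x93 x1=0x5d x2=0xec x3=0x26  N=1 Z=0
after  1: x0=0x93 x1=0x5d x2=0xec x3=0x5d  N=1 Z=0
after  2: x0=0xce x1=0x5d x2=0xec x3=0x5d  N=1 Z=0
after  3: x0=0xce x1=0x5d x2=0x71 x3=0x5d  N=0 Z=0
-- IRQ taken; context saved, return-PC = 4 --

FLAGS = (N=0, Z=0)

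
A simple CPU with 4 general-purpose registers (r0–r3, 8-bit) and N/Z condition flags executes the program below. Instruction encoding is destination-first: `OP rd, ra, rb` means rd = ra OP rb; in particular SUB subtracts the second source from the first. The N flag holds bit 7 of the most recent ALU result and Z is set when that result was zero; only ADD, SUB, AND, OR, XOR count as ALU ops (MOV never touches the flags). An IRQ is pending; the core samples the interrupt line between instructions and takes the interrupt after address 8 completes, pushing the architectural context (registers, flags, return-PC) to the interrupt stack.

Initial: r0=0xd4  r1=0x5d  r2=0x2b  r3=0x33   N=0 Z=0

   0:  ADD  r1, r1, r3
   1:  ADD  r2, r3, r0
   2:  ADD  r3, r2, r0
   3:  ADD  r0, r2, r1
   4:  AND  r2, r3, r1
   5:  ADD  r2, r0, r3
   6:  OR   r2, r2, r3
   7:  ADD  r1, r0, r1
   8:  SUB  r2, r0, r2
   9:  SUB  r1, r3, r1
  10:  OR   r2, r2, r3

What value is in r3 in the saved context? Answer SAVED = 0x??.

after  0: r0=0xd4 r1=0x90 r2=0x2b r3=0x33  N=1 Z=0
after  1: r0=0xd4 r1=0x90 r2=0x07 r3=0x33  N=0 Z=0
after  2: r0=0xd4 r1=0x90 r2=0x07 r3=0xdb  N=1 Z=0
after  3: r0=0x97 r1=0x90 r2=0x07 r3=0xdb  N=1 Z=0
after  4: r0=0x97 r1=0x90 r2=0x90 r3=0xdb  N=1 Z=0
after  5: r0=0x97 r1=0x90 r2=0x72 r3=0xdb  N=0 Z=0
after  6: r0=0x97 r1=0x90 r2=0xfb r3=0xdb  N=1 Z=0
after  7: r0=0x97 r1=0x27 r2=0xfb r3=0xdb  N=0 Z=0
after  8: r0=0x97 r1=0x27 r2=0x9c r3=0xdb  N=1 Z=0
-- IRQ taken; context saved, return-PC = 9 --

SAVED = 0xdb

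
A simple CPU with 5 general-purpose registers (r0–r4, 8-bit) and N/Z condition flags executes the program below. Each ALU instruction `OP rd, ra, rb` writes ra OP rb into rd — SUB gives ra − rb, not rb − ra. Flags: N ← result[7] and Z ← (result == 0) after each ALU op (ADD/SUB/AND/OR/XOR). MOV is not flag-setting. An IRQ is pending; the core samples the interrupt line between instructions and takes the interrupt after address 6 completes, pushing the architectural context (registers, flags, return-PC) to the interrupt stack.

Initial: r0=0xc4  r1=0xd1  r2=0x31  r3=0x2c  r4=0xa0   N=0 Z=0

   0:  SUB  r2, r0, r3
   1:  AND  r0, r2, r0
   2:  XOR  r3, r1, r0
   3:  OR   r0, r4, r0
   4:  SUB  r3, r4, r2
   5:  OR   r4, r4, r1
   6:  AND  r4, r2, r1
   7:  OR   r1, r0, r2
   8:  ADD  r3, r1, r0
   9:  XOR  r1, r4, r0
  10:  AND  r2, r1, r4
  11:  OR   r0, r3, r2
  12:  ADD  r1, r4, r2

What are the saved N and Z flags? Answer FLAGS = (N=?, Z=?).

after  0: r0=0xc4 r1=0xd1 r2=0x98 r3=0x2c r4=0xa0  N=1 Z=0
after  1: r0=0x80 r1=0xd1 r2=0x98 r3=0x2c r4=0xa0  N=1 Z=0
after  2: r0=0x80 r1=0xd1 r2=0x98 r3=0x51 r4=0xa0  N=0 Z=0
after  3: r0=0xa0 r1=0xd1 r2=0x98 r3=0x51 r4=0xa0  N=1 Z=0
after  4: r0=0xa0 r1=0xd1 r2=0x98 r3=0x08 r4=0xa0  N=0 Z=0
after  5: r0=0xa0 r1=0xd1 r2=0x98 r3=0x08 r4=0xf1  N=1 Z=0
after  6: r0=0xa0 r1=0xd1 r2=0x98 r3=0x08 r4=0x90  N=1 Z=0
-- IRQ taken; context saved, return-PC = 7 --

FLAGS = (N=1, Z=0)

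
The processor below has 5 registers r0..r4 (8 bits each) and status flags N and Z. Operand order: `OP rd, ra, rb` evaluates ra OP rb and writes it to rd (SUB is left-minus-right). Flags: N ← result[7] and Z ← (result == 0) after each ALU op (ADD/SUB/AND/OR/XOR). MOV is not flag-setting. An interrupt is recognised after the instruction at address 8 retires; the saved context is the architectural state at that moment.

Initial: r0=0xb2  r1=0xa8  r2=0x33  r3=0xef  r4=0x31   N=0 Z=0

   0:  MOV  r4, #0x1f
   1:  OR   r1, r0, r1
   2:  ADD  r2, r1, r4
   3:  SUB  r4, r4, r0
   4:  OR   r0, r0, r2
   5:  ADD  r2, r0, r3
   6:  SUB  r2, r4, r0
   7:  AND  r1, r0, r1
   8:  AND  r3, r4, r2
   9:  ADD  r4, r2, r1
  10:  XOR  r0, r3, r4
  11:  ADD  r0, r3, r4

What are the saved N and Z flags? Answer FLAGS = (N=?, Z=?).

after  0: r0=0xb2 r1=0xa8 r2=0x33 r3=0xef r4=0x1f  N=0 Z=0
after  1: r0=0xb2 r1=0xba r2=0x33 r3=0xef r4=0x1f  N=1 Z=0
after  2: r0=0xb2 r1=0xba r2=0xd9 r3=0xef r4=0x1f  N=1 Z=0
after  3: r0=0xb2 r1=0xba r2=0xd9 r3=0xef r4=0x6d  N=0 Z=0
after  4: r0=0xfb r1=0xba r2=0xd9 r3=0xef r4=0x6d  N=1 Z=0
after  5: r0=0xfb r1=0xba r2=0xea r3=0xef r4=0x6d  N=1 Z=0
after  6: r0=0xfb r1=0xba r2=0x72 r3=0xef r4=0x6d  N=0 Z=0
after  7: r0=0xfb r1=0xba r2=0x72 r3=0xef r4=0x6d  N=1 Z=0
after  8: r0=0xfb r1=0xba r2=0x72 r3=0x60 r4=0x6d  N=0 Z=0
-- IRQ taken; context saved, return-PC = 9 --

FLAGS = (N=0, Z=0)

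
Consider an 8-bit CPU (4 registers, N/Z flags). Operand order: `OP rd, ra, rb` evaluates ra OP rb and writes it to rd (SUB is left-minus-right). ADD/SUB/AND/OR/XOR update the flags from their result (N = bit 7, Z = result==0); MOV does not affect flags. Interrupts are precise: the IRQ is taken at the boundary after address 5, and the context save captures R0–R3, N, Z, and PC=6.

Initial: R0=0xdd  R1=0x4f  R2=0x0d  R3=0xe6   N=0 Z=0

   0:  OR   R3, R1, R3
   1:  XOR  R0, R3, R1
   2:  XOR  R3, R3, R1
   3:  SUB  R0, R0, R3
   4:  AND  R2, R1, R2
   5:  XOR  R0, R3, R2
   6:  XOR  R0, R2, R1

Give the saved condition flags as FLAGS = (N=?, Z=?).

FLAGS = (N=1, Z=0)

after  0: R0=0xdd R1=0x4f R2=0x0d R3=0xef  N=1 Z=0
after  1: R0=0xa0 R1=0x4f R2=0x0d R3=0xef  N=1 Z=0
after  2: R0=0xa0 R1=0x4f R2=0x0d R3=0xa0  N=1 Z=0
after  3: R0=0x00 R1=0x4f R2=0x0d R3=0xa0  N=0 Z=1
after  4: R0=0x00 R1=0x4f R2=0x0d R3=0xa0  N=0 Z=0
after  5: R0=0xad R1=0x4f R2=0x0d R3=0xa0  N=1 Z=0
-- IRQ taken; context saved, return-PC = 6 --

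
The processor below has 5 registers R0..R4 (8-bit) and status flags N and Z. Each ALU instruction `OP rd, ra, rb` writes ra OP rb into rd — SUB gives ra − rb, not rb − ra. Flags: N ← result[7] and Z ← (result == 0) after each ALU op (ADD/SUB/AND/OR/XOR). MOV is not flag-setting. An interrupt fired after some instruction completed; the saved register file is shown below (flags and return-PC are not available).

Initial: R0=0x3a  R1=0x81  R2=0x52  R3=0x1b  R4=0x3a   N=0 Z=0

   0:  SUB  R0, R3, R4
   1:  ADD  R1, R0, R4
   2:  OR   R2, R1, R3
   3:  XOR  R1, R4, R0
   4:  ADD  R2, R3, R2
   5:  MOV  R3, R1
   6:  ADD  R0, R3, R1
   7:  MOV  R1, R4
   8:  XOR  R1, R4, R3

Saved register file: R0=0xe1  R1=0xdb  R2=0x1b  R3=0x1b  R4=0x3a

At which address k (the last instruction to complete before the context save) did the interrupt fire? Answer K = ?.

K = 3

after  0: R0=0xe1 R1=0x81 R2=0x52 R3=0x1b R4=0x3a  N=1 Z=0
after  1: R0=0xe1 R1=0x1b R2=0x52 R3=0x1b R4=0x3a  N=0 Z=0
after  2: R0=0xe1 R1=0x1b R2=0x1b R3=0x1b R4=0x3a  N=0 Z=0
after  3: R0=0xe1 R1=0xdb R2=0x1b R3=0x1b R4=0x3a  N=1 Z=0
-- IRQ taken; context saved, return-PC = 4 --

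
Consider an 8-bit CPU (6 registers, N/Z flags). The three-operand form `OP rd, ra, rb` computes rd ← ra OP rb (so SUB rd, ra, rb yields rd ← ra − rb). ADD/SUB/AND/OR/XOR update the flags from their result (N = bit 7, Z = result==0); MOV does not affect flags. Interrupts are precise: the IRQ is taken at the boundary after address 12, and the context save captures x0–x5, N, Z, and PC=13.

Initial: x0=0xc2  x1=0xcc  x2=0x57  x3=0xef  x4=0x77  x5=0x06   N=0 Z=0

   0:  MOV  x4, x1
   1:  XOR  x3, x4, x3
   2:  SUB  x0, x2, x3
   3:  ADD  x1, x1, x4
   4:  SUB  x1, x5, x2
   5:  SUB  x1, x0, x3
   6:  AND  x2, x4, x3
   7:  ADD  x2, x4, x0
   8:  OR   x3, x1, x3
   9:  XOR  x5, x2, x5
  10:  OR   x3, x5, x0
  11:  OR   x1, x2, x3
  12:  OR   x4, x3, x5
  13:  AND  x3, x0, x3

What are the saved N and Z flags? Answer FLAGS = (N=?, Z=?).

FLAGS = (N=0, Z=0)

after  0: x0=0xc2 x1=0xcc x2=0x57 x3=0xef x4=0xcc x5=0x06  N=0 Z=0
after  1: x0=0xc2 x1=0xcc x2=0x57 x3=0x23 x4=0xcc x5=0x06  N=0 Z=0
after  2: x0=0x34 x1=0xcc x2=0x57 x3=0x23 x4=0xcc x5=0x06  N=0 Z=0
after  3: x0=0x34 x1=0x98 x2=0x57 x3=0x23 x4=0xcc x5=0x06  N=1 Z=0
after  4: x0=0x34 x1=0xaf x2=0x57 x3=0x23 x4=0xcc x5=0x06  N=1 Z=0
after  5: x0=0x34 x1=0x11 x2=0x57 x3=0x23 x4=0xcc x5=0x06  N=0 Z=0
after  6: x0=0x34 x1=0x11 x2=0x00 x3=0x23 x4=0xcc x5=0x06  N=0 Z=1
after  7: x0=0x34 x1=0x11 x2=0x00 x3=0x23 x4=0xcc x5=0x06  N=0 Z=1
after  8: x0=0x34 x1=0x11 x2=0x00 x3=0x33 x4=0xcc x5=0x06  N=0 Z=0
after  9: x0=0x34 x1=0x11 x2=0x00 x3=0x33 x4=0xcc x5=0x06  N=0 Z=0
after 10: x0=0x34 x1=0x11 x2=0x00 x3=0x36 x4=0xcc x5=0x06  N=0 Z=0
after 11: x0=0x34 x1=0x36 x2=0x00 x3=0x36 x4=0xcc x5=0x06  N=0 Z=0
after 12: x0=0x34 x1=0x36 x2=0x00 x3=0x36 x4=0x36 x5=0x06  N=0 Z=0
-- IRQ taken; context saved, return-PC = 13 --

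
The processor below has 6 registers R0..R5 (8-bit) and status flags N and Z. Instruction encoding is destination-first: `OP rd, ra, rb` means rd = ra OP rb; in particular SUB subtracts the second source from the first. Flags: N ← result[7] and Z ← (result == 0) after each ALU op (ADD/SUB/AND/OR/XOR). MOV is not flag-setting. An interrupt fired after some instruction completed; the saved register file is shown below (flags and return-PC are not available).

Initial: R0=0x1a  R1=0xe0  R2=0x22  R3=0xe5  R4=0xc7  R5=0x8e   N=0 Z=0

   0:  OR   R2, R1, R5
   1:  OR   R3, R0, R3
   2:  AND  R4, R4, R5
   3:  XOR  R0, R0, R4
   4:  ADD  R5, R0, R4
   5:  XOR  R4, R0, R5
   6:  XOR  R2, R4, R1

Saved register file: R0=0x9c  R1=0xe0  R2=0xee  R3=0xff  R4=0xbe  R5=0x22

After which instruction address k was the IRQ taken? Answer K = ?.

K = 5

after  0: R0=0x1a R1=0xe0 R2=0xee R3=0xe5 R4=0xc7 R5=0x8e  N=1 Z=0
after  1: R0=0x1a R1=0xe0 R2=0xee R3=0xff R4=0xc7 R5=0x8e  N=1 Z=0
after  2: R0=0x1a R1=0xe0 R2=0xee R3=0xff R4=0x86 R5=0x8e  N=1 Z=0
after  3: R0=0x9c R1=0xe0 R2=0xee R3=0xff R4=0x86 R5=0x8e  N=1 Z=0
after  4: R0=0x9c R1=0xe0 R2=0xee R3=0xff R4=0x86 R5=0x22  N=0 Z=0
after  5: R0=0x9c R1=0xe0 R2=0xee R3=0xff R4=0xbe R5=0x22  N=1 Z=0
-- IRQ taken; context saved, return-PC = 6 --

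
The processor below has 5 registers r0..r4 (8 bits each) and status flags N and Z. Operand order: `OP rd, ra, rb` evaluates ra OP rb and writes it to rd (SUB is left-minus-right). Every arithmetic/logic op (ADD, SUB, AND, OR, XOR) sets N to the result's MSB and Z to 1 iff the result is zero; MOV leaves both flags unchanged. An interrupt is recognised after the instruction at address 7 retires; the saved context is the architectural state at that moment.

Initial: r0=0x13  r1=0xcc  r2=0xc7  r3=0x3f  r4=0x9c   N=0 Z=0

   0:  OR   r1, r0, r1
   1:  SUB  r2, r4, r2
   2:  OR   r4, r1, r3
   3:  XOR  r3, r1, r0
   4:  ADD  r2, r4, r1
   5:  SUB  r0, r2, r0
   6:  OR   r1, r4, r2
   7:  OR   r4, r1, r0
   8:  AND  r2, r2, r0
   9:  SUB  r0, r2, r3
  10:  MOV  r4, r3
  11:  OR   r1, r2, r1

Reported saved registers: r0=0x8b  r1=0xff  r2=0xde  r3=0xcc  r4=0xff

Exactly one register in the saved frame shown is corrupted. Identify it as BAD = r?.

after  0: r0=0x13 r1=0xdf r2=0xc7 r3=0x3f r4=0x9c  N=1 Z=0
after  1: r0=0x13 r1=0xdf r2=0xd5 r3=0x3f r4=0x9c  N=1 Z=0
after  2: r0=0x13 r1=0xdf r2=0xd5 r3=0x3f r4=0xff  N=1 Z=0
after  3: r0=0x13 r1=0xdf r2=0xd5 r3=0xcc r4=0xff  N=1 Z=0
after  4: r0=0x13 r1=0xdf r2=0xde r3=0xcc r4=0xff  N=1 Z=0
after  5: r0=0xcb r1=0xdf r2=0xde r3=0xcc r4=0xff  N=1 Z=0
after  6: r0=0xcb r1=0xff r2=0xde r3=0xcc r4=0xff  N=1 Z=0
after  7: r0=0xcb r1=0xff r2=0xde r3=0xcc r4=0xff  N=1 Z=0
-- IRQ taken; context saved, return-PC = 8 --
mismatch: r0: reported 0x8b vs actual 0xcb

BAD = r0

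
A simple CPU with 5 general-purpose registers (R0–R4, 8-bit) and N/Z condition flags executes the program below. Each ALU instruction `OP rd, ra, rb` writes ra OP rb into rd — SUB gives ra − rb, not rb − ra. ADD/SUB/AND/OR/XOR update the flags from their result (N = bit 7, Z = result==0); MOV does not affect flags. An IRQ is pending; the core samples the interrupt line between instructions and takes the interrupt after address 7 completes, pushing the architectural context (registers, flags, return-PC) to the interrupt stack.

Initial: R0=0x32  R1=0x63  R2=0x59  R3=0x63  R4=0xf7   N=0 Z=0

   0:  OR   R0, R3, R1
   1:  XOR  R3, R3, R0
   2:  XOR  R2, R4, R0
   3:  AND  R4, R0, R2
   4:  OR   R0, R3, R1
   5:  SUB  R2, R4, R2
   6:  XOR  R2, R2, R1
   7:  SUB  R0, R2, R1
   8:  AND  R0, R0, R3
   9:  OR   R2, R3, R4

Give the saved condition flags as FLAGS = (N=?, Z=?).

after  0: R0=0x63 R1=0x63 R2=0x59 R3=0x63 R4=0xf7  N=0 Z=0
after  1: R0=0x63 R1=0x63 R2=0x59 R3=0x00 R4=0xf7  N=0 Z=1
after  2: R0=0x63 R1=0x63 R2=0x94 R3=0x00 R4=0xf7  N=1 Z=0
after  3: R0=0x63 R1=0x63 R2=0x94 R3=0x00 R4=0x00  N=0 Z=1
after  4: R0=0x63 R1=0x63 R2=0x94 R3=0x00 R4=0x00  N=0 Z=0
after  5: R0=0x63 R1=0x63 R2=0x6c R3=0x00 R4=0x00  N=0 Z=0
after  6: R0=0x63 R1=0x63 R2=0x0f R3=0x00 R4=0x00  N=0 Z=0
after  7: R0=0xac R1=0x63 R2=0x0f R3=0x00 R4=0x00  N=1 Z=0
-- IRQ taken; context saved, return-PC = 8 --

FLAGS = (N=1, Z=0)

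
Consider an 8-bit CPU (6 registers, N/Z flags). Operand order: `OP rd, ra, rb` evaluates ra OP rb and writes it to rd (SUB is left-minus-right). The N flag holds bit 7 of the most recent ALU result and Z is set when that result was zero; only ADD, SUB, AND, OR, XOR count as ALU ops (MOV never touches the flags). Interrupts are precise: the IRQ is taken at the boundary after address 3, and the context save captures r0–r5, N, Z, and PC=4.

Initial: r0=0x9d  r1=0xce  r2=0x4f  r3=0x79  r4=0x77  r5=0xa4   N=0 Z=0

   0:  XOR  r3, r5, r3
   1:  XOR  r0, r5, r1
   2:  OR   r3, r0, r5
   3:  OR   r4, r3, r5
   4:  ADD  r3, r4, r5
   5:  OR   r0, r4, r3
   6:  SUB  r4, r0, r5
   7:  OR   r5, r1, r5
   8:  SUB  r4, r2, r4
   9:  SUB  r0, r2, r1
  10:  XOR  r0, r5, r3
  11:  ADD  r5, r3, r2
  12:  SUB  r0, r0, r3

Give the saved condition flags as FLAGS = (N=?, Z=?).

after  0: r0=0x9d r1=0xce r2=0x4f r3=0xdd r4=0x77 r5=0xa4  N=1 Z=0
after  1: r0=0x6a r1=0xce r2=0x4f r3=0xdd r4=0x77 r5=0xa4  N=0 Z=0
after  2: r0=0x6a r1=0xce r2=0x4f r3=0xee r4=0x77 r5=0xa4  N=1 Z=0
after  3: r0=0x6a r1=0xce r2=0x4f r3=0xee r4=0xee r5=0xa4  N=1 Z=0
-- IRQ taken; context saved, return-PC = 4 --

FLAGS = (N=1, Z=0)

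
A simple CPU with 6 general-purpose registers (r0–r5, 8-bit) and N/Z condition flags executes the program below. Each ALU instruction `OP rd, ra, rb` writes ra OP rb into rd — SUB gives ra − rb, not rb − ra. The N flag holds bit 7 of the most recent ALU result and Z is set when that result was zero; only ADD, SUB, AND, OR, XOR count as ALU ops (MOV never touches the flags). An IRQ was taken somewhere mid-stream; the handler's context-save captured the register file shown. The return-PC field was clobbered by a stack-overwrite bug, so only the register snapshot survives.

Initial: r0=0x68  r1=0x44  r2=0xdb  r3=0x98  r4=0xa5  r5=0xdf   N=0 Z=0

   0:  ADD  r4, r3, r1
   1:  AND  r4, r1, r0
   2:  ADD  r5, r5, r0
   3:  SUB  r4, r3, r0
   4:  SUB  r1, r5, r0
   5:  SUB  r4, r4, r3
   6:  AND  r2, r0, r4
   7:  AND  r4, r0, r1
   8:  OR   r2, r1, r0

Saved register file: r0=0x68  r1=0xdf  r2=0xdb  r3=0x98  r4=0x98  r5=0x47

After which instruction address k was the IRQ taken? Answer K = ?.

K = 5

after  0: r0=0x68 r1=0x44 r2=0xdb r3=0x98 r4=0xdc r5=0xdf  N=1 Z=0
after  1: r0=0x68 r1=0x44 r2=0xdb r3=0x98 r4=0x40 r5=0xdf  N=0 Z=0
after  2: r0=0x68 r1=0x44 r2=0xdb r3=0x98 r4=0x40 r5=0x47  N=0 Z=0
after  3: r0=0x68 r1=0x44 r2=0xdb r3=0x98 r4=0x30 r5=0x47  N=0 Z=0
after  4: r0=0x68 r1=0xdf r2=0xdb r3=0x98 r4=0x30 r5=0x47  N=1 Z=0
after  5: r0=0x68 r1=0xdf r2=0xdb r3=0x98 r4=0x98 r5=0x47  N=1 Z=0
-- IRQ taken; context saved, return-PC = 6 --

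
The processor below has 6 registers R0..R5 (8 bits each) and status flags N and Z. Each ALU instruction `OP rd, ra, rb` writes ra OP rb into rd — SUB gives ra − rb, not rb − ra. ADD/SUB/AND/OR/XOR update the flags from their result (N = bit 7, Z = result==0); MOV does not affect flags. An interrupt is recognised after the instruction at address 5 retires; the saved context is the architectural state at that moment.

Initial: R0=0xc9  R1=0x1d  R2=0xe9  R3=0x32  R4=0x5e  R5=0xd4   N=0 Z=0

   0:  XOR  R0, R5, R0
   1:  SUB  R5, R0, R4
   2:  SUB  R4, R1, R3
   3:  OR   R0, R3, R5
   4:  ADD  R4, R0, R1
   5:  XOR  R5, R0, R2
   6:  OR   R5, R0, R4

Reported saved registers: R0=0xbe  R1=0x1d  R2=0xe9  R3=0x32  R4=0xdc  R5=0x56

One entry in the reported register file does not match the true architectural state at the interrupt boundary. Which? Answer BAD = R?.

after  0: R0=0x1d R1=0x1d R2=0xe9 R3=0x32 R4=0x5e R5=0xd4  N=0 Z=0
after  1: R0=0x1d R1=0x1d R2=0xe9 R3=0x32 R4=0x5e R5=0xbf  N=1 Z=0
after  2: R0=0x1d R1=0x1d R2=0xe9 R3=0x32 R4=0xeb R5=0xbf  N=1 Z=0
after  3: R0=0xbf R1=0x1d R2=0xe9 R3=0x32 R4=0xeb R5=0xbf  N=1 Z=0
after  4: R0=0xbf R1=0x1d R2=0xe9 R3=0x32 R4=0xdc R5=0xbf  N=1 Z=0
after  5: R0=0xbf R1=0x1d R2=0xe9 R3=0x32 R4=0xdc R5=0x56  N=0 Z=0
-- IRQ taken; context saved, return-PC = 6 --
mismatch: R0: reported 0xbe vs actual 0xbf

BAD = R0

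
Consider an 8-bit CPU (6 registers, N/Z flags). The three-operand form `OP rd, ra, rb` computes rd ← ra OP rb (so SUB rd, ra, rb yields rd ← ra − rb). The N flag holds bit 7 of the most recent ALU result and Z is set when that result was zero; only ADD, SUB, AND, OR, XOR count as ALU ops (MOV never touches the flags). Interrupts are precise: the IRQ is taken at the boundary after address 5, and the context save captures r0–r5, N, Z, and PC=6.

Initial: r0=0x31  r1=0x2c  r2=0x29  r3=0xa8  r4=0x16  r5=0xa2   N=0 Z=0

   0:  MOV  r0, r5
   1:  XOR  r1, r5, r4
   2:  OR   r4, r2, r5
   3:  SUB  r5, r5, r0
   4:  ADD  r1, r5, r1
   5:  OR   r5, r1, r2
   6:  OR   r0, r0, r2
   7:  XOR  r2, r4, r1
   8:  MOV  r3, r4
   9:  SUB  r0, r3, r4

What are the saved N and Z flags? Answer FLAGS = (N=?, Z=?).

after  0: r0=0xa2 r1=0x2c r2=0x29 r3=0xa8 r4=0x16 r5=0xa2  N=0 Z=0
after  1: r0=0xa2 r1=0xb4 r2=0x29 r3=0xa8 r4=0x16 r5=0xa2  N=1 Z=0
after  2: r0=0xa2 r1=0xb4 r2=0x29 r3=0xa8 r4=0xab r5=0xa2  N=1 Z=0
after  3: r0=0xa2 r1=0xb4 r2=0x29 r3=0xa8 r4=0xab r5=0x00  N=0 Z=1
after  4: r0=0xa2 r1=0xb4 r2=0x29 r3=0xa8 r4=0xab r5=0x00  N=1 Z=0
after  5: r0=0xa2 r1=0xb4 r2=0x29 r3=0xa8 r4=0xab r5=0xbd  N=1 Z=0
-- IRQ taken; context saved, return-PC = 6 --

FLAGS = (N=1, Z=0)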